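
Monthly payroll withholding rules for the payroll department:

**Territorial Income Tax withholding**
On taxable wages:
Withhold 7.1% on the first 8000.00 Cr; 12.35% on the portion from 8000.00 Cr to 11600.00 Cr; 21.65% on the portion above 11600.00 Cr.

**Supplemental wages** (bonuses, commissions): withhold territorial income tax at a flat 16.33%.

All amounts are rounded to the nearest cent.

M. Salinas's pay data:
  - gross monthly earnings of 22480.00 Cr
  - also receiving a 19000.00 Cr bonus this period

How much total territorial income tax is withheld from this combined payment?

Territorial Income Tax: taxable = 22480.00 Cr
  1012.60 Cr + 21.65% × (22480.00 Cr − 11600.00 Cr) = 1012.60 Cr + 21.65% × 10880.00 Cr = 3368.12 Cr
Supplemental (16.33% flat on bonus): 16.33% × 19000.00 Cr = 3102.70 Cr
Total territorial income tax: 3368.12 Cr + 3102.70 Cr = 6470.82 Cr

6470.82 Cr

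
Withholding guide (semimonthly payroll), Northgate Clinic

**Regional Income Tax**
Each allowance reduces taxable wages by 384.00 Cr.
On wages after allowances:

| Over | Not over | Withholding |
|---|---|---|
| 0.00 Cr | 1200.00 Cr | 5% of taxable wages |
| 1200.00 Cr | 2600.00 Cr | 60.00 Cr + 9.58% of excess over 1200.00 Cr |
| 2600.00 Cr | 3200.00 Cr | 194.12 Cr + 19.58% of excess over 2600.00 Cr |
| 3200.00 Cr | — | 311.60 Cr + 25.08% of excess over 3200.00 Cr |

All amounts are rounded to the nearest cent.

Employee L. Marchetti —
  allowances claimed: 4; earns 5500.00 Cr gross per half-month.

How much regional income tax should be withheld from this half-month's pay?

Regional Income Tax: taxable = 5500.00 Cr − 4×384.00 Cr = 3964.00 Cr
  311.60 Cr + 25.08% × (3964.00 Cr − 3200.00 Cr) = 311.60 Cr + 25.08% × 764.00 Cr = 503.21 Cr

503.21 Cr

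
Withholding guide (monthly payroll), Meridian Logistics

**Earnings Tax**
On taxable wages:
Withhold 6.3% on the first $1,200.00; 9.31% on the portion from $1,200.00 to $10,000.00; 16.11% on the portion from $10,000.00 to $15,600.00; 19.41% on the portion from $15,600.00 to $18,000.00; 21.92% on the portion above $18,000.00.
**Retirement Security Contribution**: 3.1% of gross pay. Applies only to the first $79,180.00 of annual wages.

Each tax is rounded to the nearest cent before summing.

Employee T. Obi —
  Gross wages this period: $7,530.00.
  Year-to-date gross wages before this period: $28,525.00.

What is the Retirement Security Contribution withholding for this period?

$233.43

Retirement Security Contribution: 3.1% × $7,530.00 = $233.43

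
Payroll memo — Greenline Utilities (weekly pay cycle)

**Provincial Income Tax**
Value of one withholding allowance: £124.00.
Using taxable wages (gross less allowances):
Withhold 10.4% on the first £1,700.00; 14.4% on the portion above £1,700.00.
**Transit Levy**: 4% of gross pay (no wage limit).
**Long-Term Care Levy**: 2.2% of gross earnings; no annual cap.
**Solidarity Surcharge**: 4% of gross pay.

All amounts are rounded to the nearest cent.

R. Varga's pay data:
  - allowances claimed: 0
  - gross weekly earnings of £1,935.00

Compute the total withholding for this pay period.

Provincial Income Tax: taxable = £1,935.00
  £176.80 + 14.4% × (£1,935.00 − £1,700.00) = £176.80 + 14.4% × £235.00 = £210.64
Transit Levy: 4% × £1,935.00 = £77.40
Long-Term Care Levy: 2.2% × £1,935.00 = £42.57
Solidarity Surcharge: 4% × £1,935.00 = £77.40
Total: £210.64 + £77.40 + £42.57 + £77.40 = £408.01

£408.01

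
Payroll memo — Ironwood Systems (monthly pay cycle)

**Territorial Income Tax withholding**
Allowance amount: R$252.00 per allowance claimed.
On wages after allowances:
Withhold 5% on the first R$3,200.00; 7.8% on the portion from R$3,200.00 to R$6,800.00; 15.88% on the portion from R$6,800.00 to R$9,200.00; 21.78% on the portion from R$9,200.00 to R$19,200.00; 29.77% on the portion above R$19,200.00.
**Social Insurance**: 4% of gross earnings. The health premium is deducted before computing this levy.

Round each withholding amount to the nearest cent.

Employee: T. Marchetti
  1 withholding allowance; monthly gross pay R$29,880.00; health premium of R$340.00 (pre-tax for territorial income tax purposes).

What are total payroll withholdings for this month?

R$7,184.72

Territorial Income Tax: taxable = R$29,880.00 − R$340.00 − 1×R$252.00 = R$29,288.00
  R$2,999.92 + 29.77% × (R$29,288.00 − R$19,200.00) = R$2,999.92 + 29.77% × R$10,088.00 = R$6,003.12
Social Insurance: 4% × R$29,540.00 = R$1,181.60
Total: R$6,003.12 + R$1,181.60 = R$7,184.72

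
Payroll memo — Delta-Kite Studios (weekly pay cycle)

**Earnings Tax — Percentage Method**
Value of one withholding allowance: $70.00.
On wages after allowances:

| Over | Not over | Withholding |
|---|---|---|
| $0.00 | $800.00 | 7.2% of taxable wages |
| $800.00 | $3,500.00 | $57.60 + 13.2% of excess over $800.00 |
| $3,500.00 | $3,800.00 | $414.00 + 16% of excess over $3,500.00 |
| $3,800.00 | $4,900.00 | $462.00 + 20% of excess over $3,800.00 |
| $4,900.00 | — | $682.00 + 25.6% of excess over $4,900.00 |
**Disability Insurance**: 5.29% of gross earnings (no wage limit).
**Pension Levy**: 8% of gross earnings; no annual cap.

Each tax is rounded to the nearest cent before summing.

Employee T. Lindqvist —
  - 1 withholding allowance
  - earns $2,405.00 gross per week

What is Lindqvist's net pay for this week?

$1,825.16

Earnings Tax: taxable = $2,405.00 − 1×$70.00 = $2,335.00
  $57.60 + 13.2% × ($2,335.00 − $800.00) = $57.60 + 13.2% × $1,535.00 = $260.22
Disability Insurance: 5.29% × $2,405.00 = $127.22
Pension Levy: 8% × $2,405.00 = $192.40
Total withheld: $260.22 + $127.22 + $192.40 = $579.84
Net pay: $2,405.00 − $579.84 = $1,825.16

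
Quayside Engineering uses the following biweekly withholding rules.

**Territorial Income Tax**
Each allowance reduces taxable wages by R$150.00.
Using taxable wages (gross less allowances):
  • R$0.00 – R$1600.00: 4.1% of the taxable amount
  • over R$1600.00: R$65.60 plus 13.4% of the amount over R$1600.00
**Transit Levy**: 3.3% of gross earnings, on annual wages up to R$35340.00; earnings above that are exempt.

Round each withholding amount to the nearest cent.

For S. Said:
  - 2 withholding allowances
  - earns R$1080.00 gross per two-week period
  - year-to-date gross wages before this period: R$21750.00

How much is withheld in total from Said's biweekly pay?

Territorial Income Tax: taxable = R$1080.00 − 2×R$150.00 = R$780.00
  4.1% × R$780.00 = R$31.98
Transit Levy: 3.3% × R$1080.00 = R$35.64
Total: R$31.98 + R$35.64 = R$67.62

R$67.62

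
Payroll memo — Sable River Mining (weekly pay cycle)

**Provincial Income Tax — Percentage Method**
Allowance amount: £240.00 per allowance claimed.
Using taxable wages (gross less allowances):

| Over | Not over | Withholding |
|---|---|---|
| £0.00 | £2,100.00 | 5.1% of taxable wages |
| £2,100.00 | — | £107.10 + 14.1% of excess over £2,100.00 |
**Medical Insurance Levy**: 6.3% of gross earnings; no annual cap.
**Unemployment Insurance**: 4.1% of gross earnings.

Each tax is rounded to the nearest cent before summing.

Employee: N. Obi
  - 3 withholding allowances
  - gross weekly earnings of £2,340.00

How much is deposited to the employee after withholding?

£2,014.02

Provincial Income Tax: taxable = £2,340.00 − 3×£240.00 = £1,620.00
  5.1% × £1,620.00 = £82.62
Medical Insurance Levy: 6.3% × £2,340.00 = £147.42
Unemployment Insurance: 4.1% × £2,340.00 = £95.94
Total withheld: £82.62 + £147.42 + £95.94 = £325.98
Net pay: £2,340.00 − £325.98 = £2,014.02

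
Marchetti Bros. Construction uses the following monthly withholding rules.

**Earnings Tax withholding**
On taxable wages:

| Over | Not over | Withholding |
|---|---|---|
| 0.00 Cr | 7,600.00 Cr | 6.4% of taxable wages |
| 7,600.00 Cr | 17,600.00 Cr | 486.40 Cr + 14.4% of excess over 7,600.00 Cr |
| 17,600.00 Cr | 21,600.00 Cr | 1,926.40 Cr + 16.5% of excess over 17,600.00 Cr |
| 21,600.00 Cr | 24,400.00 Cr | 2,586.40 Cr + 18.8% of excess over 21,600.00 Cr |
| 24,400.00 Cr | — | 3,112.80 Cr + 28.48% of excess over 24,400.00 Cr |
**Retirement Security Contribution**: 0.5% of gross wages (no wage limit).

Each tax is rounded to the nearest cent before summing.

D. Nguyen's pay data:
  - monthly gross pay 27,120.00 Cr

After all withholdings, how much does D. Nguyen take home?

Earnings Tax: taxable = 27,120.00 Cr
  3,112.80 Cr + 28.48% × (27,120.00 Cr − 24,400.00 Cr) = 3,112.80 Cr + 28.48% × 2,720.00 Cr = 3,887.46 Cr
Retirement Security Contribution: 0.5% × 27,120.00 Cr = 135.60 Cr
Total withheld: 3,887.46 Cr + 135.60 Cr = 4,023.06 Cr
Net pay: 27,120.00 Cr − 4,023.06 Cr = 23,096.94 Cr

23,096.94 Cr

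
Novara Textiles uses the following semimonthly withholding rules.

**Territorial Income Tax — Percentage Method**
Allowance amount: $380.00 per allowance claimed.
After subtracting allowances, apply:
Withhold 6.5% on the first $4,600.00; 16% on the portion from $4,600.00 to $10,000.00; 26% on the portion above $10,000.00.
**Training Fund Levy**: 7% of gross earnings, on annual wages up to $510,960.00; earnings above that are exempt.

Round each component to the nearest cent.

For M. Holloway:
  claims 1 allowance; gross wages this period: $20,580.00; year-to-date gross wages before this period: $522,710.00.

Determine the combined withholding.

Territorial Income Tax: taxable = $20,580.00 − 1×$380.00 = $20,200.00
  $1,163.00 + 26% × ($20,200.00 − $10,000.00) = $1,163.00 + 26% × $10,200.00 = $3,815.00
Training Fund Levy: YTD $522,710.00 ≥ cap $510,960.00 → $0.00
Total: $3,815.00 + $0.00 = $3,815.00

$3,815.00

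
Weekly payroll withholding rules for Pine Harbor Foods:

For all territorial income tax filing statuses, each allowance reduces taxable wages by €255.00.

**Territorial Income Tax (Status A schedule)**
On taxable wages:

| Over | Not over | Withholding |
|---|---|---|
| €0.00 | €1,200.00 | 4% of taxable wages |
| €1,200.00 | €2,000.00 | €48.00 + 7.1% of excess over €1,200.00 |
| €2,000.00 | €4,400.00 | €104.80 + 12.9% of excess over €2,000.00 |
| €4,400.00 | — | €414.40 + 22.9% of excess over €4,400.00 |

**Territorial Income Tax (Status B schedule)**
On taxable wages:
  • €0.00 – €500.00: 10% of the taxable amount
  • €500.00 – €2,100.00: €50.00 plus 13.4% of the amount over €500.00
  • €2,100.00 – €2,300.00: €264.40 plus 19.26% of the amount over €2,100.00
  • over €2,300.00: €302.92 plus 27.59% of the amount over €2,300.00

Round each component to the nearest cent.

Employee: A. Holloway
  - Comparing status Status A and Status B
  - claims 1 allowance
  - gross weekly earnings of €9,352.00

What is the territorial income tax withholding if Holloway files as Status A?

Territorial Income Tax (Status A): taxable = €9,352.00 − 1×€255.00 = €9,097.00
  €414.40 + 22.9% × (€9,097.00 − €4,400.00) = €414.40 + 22.9% × €4,697.00 = €1,490.01

€1,490.01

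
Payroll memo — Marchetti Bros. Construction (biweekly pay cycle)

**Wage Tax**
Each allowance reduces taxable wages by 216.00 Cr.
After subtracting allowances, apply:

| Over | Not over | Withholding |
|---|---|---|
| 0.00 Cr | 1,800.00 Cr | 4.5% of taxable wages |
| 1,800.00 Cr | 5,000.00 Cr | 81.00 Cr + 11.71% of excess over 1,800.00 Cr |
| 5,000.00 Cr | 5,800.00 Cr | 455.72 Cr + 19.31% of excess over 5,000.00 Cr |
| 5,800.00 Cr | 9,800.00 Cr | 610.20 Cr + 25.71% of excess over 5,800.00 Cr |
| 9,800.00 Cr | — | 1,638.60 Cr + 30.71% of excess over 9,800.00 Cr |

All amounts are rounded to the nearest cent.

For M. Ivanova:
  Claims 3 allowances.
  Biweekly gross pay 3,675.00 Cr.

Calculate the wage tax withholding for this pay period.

224.68 Cr

Wage Tax: taxable = 3,675.00 Cr − 3×216.00 Cr = 3,027.00 Cr
  81.00 Cr + 11.71% × (3,027.00 Cr − 1,800.00 Cr) = 81.00 Cr + 11.71% × 1,227.00 Cr = 224.68 Cr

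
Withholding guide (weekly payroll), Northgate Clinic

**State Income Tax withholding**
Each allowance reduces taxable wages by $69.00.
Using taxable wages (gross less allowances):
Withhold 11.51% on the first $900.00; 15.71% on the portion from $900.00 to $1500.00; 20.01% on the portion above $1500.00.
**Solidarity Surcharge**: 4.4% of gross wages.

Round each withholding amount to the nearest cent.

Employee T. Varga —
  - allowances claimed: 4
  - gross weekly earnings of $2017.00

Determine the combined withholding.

$334.82

State Income Tax: taxable = $2017.00 − 4×$69.00 = $1741.00
  $197.85 + 20.01% × ($1741.00 − $1500.00) = $197.85 + 20.01% × $241.00 = $246.07
Solidarity Surcharge: 4.4% × $2017.00 = $88.75
Total: $246.07 + $88.75 = $334.82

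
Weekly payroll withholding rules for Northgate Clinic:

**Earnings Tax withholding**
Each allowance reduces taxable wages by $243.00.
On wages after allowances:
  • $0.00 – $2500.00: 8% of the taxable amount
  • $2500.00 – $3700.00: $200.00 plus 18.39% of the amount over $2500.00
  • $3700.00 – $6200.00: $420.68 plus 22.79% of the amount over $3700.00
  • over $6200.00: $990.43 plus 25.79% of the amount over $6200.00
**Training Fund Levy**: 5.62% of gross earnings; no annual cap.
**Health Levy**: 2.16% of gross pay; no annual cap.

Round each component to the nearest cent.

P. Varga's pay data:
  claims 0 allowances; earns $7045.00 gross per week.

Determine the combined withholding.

$1756.46

Earnings Tax: taxable = $7045.00
  $990.43 + 25.79% × ($7045.00 − $6200.00) = $990.43 + 25.79% × $845.00 = $1208.36
Training Fund Levy: 5.62% × $7045.00 = $395.93
Health Levy: 2.16% × $7045.00 = $152.17
Total: $1208.36 + $395.93 + $152.17 = $1756.46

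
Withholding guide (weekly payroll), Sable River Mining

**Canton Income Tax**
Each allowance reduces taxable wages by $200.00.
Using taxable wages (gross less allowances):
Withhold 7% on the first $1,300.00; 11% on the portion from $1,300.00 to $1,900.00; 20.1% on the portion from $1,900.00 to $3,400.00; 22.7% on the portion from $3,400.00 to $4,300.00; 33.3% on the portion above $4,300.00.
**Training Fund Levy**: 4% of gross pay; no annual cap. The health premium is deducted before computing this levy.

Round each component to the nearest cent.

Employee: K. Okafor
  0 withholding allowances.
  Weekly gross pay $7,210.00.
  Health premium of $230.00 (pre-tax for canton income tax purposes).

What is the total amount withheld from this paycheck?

$1,834.44

Canton Income Tax: taxable = $7,210.00 − $230.00 = $6,980.00
  $662.80 + 33.3% × ($6,980.00 − $4,300.00) = $662.80 + 33.3% × $2,680.00 = $1,555.24
Training Fund Levy: 4% × $6,980.00 = $279.20
Total: $1,555.24 + $279.20 = $1,834.44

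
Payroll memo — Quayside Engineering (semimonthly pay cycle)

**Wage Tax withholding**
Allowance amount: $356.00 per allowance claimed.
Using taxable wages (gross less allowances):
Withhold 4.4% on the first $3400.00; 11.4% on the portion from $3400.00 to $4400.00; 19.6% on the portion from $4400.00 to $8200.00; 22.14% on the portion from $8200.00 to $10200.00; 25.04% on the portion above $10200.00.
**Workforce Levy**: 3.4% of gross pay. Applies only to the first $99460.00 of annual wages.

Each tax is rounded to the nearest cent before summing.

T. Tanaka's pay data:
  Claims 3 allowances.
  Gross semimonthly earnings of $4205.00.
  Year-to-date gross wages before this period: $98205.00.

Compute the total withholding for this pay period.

Wage Tax: taxable = $4205.00 − 3×$356.00 = $3137.00
  4.4% × $3137.00 = $138.03
Workforce Levy: cap $99460.00 − YTD $98205.00 = $1255.00 subject; 3.4% × $1255.00 = $42.67
Total: $138.03 + $42.67 = $180.70

$180.70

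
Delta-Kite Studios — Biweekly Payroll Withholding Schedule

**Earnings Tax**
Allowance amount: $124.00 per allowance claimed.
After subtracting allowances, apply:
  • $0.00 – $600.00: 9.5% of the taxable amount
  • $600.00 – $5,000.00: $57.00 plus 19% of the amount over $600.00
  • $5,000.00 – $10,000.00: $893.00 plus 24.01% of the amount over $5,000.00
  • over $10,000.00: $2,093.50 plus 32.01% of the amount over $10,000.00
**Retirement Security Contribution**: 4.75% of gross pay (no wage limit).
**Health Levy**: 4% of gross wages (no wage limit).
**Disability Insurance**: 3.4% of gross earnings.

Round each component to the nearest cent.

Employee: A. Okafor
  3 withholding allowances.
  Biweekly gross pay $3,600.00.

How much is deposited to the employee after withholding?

Earnings Tax: taxable = $3,600.00 − 3×$124.00 = $3,228.00
  $57.00 + 19% × ($3,228.00 − $600.00) = $57.00 + 19% × $2,628.00 = $556.32
Retirement Security Contribution: 4.75% × $3,600.00 = $171.00
Health Levy: 4% × $3,600.00 = $144.00
Disability Insurance: 3.4% × $3,600.00 = $122.40
Total withheld: $556.32 + $171.00 + $144.00 + $122.40 = $993.72
Net pay: $3,600.00 − $993.72 = $2,606.28

$2,606.28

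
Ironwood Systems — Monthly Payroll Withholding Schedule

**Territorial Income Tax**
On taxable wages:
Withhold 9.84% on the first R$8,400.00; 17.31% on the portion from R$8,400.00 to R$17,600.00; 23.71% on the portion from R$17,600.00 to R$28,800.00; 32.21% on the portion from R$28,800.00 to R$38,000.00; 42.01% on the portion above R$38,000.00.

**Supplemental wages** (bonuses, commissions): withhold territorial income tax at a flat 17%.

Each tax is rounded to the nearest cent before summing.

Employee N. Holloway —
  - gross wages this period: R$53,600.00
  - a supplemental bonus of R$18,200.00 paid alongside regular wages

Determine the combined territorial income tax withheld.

Territorial Income Tax: taxable = R$53,600.00
  R$8,037.92 + 42.01% × (R$53,600.00 − R$38,000.00) = R$8,037.92 + 42.01% × R$15,600.00 = R$14,591.48
Supplemental (17% flat on bonus): 17% × R$18,200.00 = R$3,094.00
Total territorial income tax: R$14,591.48 + R$3,094.00 = R$17,685.48

R$17,685.48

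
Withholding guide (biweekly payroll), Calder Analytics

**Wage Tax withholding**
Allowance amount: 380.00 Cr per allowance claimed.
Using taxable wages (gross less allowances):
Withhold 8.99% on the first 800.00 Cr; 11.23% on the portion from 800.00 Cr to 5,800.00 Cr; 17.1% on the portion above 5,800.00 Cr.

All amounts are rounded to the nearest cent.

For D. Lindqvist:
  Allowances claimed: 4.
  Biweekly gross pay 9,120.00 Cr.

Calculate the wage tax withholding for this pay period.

Wage Tax: taxable = 9,120.00 Cr − 4×380.00 Cr = 7,600.00 Cr
  633.42 Cr + 17.1% × (7,600.00 Cr − 5,800.00 Cr) = 633.42 Cr + 17.1% × 1,800.00 Cr = 941.22 Cr

941.22 Cr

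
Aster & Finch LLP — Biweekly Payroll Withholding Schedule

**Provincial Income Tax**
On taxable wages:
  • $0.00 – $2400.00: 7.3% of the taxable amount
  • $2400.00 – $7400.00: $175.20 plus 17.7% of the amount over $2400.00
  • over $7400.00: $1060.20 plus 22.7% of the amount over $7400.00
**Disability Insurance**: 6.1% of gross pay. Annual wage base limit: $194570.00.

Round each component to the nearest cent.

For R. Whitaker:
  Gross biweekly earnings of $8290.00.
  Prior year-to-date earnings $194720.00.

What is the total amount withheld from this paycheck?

Provincial Income Tax: taxable = $8290.00
  $1060.20 + 22.7% × ($8290.00 − $7400.00) = $1060.20 + 22.7% × $890.00 = $1262.23
Disability Insurance: YTD $194720.00 ≥ cap $194570.00 → $0.00
Total: $1262.23 + $0.00 = $1262.23

$1262.23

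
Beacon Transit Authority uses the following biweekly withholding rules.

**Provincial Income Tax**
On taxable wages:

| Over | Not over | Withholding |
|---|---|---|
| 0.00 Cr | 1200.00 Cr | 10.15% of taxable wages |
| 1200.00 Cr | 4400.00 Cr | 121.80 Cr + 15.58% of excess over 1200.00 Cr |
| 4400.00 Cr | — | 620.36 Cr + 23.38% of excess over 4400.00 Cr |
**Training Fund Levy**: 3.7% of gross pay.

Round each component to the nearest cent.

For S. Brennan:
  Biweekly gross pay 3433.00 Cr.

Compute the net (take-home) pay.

Provincial Income Tax: taxable = 3433.00 Cr
  121.80 Cr + 15.58% × (3433.00 Cr − 1200.00 Cr) = 121.80 Cr + 15.58% × 2233.00 Cr = 469.70 Cr
Training Fund Levy: 3.7% × 3433.00 Cr = 127.02 Cr
Total withheld: 469.70 Cr + 127.02 Cr = 596.72 Cr
Net pay: 3433.00 Cr − 596.72 Cr = 2836.28 Cr

2836.28 Cr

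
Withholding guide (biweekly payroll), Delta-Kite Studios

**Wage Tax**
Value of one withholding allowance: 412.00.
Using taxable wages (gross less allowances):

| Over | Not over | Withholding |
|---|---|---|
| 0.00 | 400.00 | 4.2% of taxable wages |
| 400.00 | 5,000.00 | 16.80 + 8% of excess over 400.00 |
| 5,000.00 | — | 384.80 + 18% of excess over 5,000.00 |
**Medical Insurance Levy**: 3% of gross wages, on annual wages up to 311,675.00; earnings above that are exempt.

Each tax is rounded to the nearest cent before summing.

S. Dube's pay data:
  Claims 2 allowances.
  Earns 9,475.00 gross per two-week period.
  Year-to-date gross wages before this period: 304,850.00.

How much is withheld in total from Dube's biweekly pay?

1,246.73

Wage Tax: taxable = 9,475.00 − 2×412.00 = 8,651.00
  384.80 + 18% × (8,651.00 − 5,000.00) = 384.80 + 18% × 3,651.00 = 1,041.98
Medical Insurance Levy: cap 311,675.00 − YTD 304,850.00 = 6,825.00 subject; 3% × 6,825.00 = 204.75
Total: 1,041.98 + 204.75 = 1,246.73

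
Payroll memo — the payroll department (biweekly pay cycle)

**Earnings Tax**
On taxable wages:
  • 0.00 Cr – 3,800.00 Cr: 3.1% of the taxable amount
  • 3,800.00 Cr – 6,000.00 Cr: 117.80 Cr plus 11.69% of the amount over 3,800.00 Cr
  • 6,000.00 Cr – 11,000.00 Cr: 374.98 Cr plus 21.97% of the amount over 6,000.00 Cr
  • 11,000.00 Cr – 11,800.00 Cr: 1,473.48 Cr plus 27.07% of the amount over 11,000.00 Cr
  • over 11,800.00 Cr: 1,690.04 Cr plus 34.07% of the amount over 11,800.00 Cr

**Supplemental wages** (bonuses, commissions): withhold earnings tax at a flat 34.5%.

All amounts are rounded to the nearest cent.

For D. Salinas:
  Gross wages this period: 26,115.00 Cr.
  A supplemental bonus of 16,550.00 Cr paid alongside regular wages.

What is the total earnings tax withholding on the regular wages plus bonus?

12,276.91 Cr

Earnings Tax: taxable = 26,115.00 Cr
  1,690.04 Cr + 34.07% × (26,115.00 Cr − 11,800.00 Cr) = 1,690.04 Cr + 34.07% × 14,315.00 Cr = 6,567.16 Cr
Supplemental (34.5% flat on bonus): 34.5% × 16,550.00 Cr = 5,709.75 Cr
Total earnings tax: 6,567.16 Cr + 5,709.75 Cr = 12,276.91 Cr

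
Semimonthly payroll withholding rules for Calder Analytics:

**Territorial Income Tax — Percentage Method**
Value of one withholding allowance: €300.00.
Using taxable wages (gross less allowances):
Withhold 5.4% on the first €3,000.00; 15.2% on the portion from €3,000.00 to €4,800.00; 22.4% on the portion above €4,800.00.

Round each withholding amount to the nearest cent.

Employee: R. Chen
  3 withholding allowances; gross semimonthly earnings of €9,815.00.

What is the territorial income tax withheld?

€1,357.36

Territorial Income Tax: taxable = €9,815.00 − 3×€300.00 = €8,915.00
  €435.60 + 22.4% × (€8,915.00 − €4,800.00) = €435.60 + 22.4% × €4,115.00 = €1,357.36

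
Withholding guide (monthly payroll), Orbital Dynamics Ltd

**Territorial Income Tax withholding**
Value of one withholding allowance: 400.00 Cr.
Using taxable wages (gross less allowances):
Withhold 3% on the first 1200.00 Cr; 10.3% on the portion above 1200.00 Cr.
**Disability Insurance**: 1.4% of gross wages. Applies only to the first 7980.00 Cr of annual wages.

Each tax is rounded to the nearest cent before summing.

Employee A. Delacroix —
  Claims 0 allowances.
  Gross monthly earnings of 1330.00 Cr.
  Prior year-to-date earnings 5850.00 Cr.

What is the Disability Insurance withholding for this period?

Disability Insurance: 1.4% × 1330.00 Cr = 18.62 Cr

18.62 Cr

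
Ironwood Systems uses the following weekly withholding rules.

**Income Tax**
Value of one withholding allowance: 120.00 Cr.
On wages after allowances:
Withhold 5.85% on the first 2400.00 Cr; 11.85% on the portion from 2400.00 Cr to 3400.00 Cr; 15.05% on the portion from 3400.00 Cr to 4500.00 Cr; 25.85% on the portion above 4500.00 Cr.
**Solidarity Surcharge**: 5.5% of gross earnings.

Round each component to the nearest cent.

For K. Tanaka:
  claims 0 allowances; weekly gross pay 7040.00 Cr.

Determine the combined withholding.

Income Tax: taxable = 7040.00 Cr
  424.45 Cr + 25.85% × (7040.00 Cr − 4500.00 Cr) = 424.45 Cr + 25.85% × 2540.00 Cr = 1081.04 Cr
Solidarity Surcharge: 5.5% × 7040.00 Cr = 387.20 Cr
Total: 1081.04 Cr + 387.20 Cr = 1468.24 Cr

1468.24 Cr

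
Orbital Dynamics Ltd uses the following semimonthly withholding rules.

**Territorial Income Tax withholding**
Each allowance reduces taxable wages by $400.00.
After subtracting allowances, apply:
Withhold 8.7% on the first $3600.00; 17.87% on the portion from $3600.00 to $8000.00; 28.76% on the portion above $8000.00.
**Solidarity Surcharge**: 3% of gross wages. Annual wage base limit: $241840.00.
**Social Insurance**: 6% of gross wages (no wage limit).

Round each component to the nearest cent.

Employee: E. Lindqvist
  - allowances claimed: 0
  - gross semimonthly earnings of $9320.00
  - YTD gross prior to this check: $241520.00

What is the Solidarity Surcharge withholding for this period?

$9.60

Solidarity Surcharge: cap $241840.00 − YTD $241520.00 = $320.00 subject; 3% × $320.00 = $9.60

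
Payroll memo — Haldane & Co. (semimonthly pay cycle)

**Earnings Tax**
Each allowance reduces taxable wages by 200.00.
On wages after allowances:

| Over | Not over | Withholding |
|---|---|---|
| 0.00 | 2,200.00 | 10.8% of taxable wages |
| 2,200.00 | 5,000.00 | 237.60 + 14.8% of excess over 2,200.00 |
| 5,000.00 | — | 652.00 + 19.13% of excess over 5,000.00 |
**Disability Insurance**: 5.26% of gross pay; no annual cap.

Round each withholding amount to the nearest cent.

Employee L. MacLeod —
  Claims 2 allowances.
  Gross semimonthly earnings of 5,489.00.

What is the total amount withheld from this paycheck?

Earnings Tax: taxable = 5,489.00 − 2×200.00 = 5,089.00
  652.00 + 19.13% × (5,089.00 − 5,000.00) = 652.00 + 19.13% × 89.00 = 669.03
Disability Insurance: 5.26% × 5,489.00 = 288.72
Total: 669.03 + 288.72 = 957.75

957.75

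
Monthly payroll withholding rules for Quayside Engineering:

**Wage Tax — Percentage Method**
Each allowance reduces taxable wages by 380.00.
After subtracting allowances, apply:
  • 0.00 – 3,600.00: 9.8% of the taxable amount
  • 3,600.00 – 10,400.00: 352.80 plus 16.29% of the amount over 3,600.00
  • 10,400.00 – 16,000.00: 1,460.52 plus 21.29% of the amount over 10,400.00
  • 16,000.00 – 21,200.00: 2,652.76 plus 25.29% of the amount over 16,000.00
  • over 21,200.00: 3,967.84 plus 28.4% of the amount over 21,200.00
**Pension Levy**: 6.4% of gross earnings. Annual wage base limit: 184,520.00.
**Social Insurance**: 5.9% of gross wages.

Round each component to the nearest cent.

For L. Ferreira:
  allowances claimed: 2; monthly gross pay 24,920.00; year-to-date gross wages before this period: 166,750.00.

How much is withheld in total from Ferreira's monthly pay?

Wage Tax: taxable = 24,920.00 − 2×380.00 = 24,160.00
  3,967.84 + 28.4% × (24,160.00 − 21,200.00) = 3,967.84 + 28.4% × 2,960.00 = 4,808.48
Pension Levy: cap 184,520.00 − YTD 166,750.00 = 17,770.00 subject; 6.4% × 17,770.00 = 1,137.28
Social Insurance: 5.9% × 24,920.00 = 1,470.28
Total: 4,808.48 + 1,137.28 + 1,470.28 = 7,416.04

7,416.04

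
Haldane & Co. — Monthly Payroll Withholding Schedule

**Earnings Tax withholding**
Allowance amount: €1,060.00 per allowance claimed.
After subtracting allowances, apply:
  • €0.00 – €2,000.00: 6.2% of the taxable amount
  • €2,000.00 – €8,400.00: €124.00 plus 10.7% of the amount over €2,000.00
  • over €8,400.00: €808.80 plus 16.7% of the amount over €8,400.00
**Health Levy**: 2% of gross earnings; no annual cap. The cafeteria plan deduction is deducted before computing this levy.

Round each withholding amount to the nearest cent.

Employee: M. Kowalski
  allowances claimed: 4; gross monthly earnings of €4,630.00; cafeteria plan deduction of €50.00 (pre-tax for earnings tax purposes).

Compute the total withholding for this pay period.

Earnings Tax: taxable = €4,630.00 − €50.00 − 4×€1,060.00 = €340.00
  6.2% × €340.00 = €21.08
Health Levy: 2% × €4,580.00 = €91.60
Total: €21.08 + €91.60 = €112.68

€112.68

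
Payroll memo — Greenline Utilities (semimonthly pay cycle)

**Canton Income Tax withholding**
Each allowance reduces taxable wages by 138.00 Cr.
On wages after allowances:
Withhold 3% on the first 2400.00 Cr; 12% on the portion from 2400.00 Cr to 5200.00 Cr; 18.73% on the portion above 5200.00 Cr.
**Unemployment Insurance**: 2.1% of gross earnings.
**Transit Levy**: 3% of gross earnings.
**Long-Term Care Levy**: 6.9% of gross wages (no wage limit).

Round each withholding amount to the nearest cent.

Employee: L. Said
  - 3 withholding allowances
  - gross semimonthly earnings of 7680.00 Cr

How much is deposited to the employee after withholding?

5963.44 Cr

Canton Income Tax: taxable = 7680.00 Cr − 3×138.00 Cr = 7266.00 Cr
  408.00 Cr + 18.73% × (7266.00 Cr − 5200.00 Cr) = 408.00 Cr + 18.73% × 2066.00 Cr = 794.96 Cr
Unemployment Insurance: 2.1% × 7680.00 Cr = 161.28 Cr
Transit Levy: 3% × 7680.00 Cr = 230.40 Cr
Long-Term Care Levy: 6.9% × 7680.00 Cr = 529.92 Cr
Total withheld: 794.96 Cr + 161.28 Cr + 230.40 Cr + 529.92 Cr = 1716.56 Cr
Net pay: 7680.00 Cr − 1716.56 Cr = 5963.44 Cr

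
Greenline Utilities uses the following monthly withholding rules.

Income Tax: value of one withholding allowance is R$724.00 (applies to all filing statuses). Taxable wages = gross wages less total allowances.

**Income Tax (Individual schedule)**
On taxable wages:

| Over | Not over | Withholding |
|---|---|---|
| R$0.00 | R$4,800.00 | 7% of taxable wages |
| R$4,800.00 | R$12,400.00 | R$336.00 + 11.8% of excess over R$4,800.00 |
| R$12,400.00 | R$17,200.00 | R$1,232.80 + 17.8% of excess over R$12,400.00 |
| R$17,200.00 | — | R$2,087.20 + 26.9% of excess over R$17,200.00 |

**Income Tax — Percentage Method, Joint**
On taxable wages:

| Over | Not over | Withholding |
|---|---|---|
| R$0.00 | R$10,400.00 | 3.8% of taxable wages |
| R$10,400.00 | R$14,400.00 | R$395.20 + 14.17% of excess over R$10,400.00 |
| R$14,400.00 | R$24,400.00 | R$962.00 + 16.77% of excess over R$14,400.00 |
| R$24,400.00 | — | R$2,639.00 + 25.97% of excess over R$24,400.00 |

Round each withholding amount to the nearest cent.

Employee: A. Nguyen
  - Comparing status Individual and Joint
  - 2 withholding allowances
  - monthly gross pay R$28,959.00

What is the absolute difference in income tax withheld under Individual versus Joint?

R$1,413.93

Income Tax (Individual): taxable = R$28,959.00 − 2×R$724.00 = R$27,511.00
  R$2,087.20 + 26.9% × (R$27,511.00 − R$17,200.00) = R$2,087.20 + 26.9% × R$10,311.00 = R$4,860.86
Income Tax (Joint): taxable = R$28,959.00 − 2×R$724.00 = R$27,511.00
  R$2,639.00 + 25.97% × (R$27,511.00 − R$24,400.00) = R$2,639.00 + 25.97% × R$3,111.00 = R$3,446.93
Difference: |R$4,860.86 − R$3,446.93| = R$1,413.93 (higher under Individual)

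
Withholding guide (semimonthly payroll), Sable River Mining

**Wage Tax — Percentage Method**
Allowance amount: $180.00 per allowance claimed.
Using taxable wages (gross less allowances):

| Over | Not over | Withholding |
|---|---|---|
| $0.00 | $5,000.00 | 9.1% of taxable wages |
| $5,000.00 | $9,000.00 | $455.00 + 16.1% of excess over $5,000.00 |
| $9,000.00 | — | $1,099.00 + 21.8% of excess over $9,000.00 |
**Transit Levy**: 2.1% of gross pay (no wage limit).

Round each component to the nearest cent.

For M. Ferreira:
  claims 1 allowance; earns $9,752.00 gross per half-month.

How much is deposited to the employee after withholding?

$8,323.51

Wage Tax: taxable = $9,752.00 − 1×$180.00 = $9,572.00
  $1,099.00 + 21.8% × ($9,572.00 − $9,000.00) = $1,099.00 + 21.8% × $572.00 = $1,223.70
Transit Levy: 2.1% × $9,752.00 = $204.79
Total withheld: $1,223.70 + $204.79 = $1,428.49
Net pay: $9,752.00 − $1,428.49 = $8,323.51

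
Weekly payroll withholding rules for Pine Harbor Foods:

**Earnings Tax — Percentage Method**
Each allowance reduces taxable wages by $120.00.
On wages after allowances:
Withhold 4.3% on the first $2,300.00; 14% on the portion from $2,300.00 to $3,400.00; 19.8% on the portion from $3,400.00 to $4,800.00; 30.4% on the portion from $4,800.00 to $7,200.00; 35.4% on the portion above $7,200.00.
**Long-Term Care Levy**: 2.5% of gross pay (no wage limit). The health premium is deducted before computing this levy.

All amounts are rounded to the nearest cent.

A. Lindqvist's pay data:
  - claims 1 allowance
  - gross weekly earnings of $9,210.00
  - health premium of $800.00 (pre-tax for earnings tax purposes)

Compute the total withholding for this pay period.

Earnings Tax: taxable = $9,210.00 − $800.00 − 1×$120.00 = $8,290.00
  $1,259.70 + 35.4% × ($8,290.00 − $7,200.00) = $1,259.70 + 35.4% × $1,090.00 = $1,645.56
Long-Term Care Levy: 2.5% × $8,410.00 = $210.25
Total: $1,645.56 + $210.25 = $1,855.81

$1,855.81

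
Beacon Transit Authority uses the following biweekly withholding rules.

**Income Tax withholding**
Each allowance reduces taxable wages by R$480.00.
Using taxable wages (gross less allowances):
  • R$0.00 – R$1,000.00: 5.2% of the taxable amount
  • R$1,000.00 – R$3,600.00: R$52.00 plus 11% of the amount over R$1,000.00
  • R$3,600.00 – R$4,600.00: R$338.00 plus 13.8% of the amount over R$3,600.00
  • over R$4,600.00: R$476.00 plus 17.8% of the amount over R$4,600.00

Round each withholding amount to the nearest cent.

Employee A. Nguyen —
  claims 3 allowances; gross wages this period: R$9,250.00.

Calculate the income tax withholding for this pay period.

R$1,047.38

Income Tax: taxable = R$9,250.00 − 3×R$480.00 = R$7,810.00
  R$476.00 + 17.8% × (R$7,810.00 − R$4,600.00) = R$476.00 + 17.8% × R$3,210.00 = R$1,047.38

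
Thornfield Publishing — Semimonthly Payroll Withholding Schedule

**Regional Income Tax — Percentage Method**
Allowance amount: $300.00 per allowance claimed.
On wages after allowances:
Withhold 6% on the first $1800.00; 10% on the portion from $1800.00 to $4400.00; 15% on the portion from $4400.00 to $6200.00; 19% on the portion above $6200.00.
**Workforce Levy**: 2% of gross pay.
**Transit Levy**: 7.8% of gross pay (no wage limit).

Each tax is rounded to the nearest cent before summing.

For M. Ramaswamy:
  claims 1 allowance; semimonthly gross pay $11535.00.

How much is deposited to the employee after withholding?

Regional Income Tax: taxable = $11535.00 − 1×$300.00 = $11235.00
  $638.00 + 19% × ($11235.00 − $6200.00) = $638.00 + 19% × $5035.00 = $1594.65
Workforce Levy: 2% × $11535.00 = $230.70
Transit Levy: 7.8% × $11535.00 = $899.73
Total withheld: $1594.65 + $230.70 + $899.73 = $2725.08
Net pay: $11535.00 − $2725.08 = $8809.92

$8809.92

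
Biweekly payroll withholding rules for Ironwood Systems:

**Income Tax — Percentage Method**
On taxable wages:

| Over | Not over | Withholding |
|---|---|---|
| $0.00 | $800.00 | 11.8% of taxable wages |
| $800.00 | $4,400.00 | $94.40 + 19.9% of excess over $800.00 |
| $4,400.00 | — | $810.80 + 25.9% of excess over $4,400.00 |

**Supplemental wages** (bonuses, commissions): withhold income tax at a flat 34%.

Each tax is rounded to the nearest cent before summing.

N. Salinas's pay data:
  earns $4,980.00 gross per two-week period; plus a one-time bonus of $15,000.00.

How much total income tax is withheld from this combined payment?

$6,061.02

Income Tax: taxable = $4,980.00
  $810.80 + 25.9% × ($4,980.00 − $4,400.00) = $810.80 + 25.9% × $580.00 = $961.02
Supplemental (34% flat on bonus): 34% × $15,000.00 = $5,100.00
Total income tax: $961.02 + $5,100.00 = $6,061.02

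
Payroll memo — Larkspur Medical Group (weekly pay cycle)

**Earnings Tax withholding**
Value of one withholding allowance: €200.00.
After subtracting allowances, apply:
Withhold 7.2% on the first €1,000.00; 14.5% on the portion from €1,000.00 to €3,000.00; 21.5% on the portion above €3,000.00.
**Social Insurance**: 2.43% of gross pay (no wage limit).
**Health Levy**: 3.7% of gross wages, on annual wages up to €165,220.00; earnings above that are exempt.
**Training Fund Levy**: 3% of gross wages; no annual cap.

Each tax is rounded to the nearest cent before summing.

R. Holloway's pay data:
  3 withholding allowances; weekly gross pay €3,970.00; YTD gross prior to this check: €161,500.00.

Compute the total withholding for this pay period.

Earnings Tax: taxable = €3,970.00 − 3×€200.00 = €3,370.00
  €362.00 + 21.5% × (€3,370.00 − €3,000.00) = €362.00 + 21.5% × €370.00 = €441.55
Social Insurance: 2.43% × €3,970.00 = €96.47
Health Levy: cap €165,220.00 − YTD €161,500.00 = €3,720.00 subject; 3.7% × €3,720.00 = €137.64
Training Fund Levy: 3% × €3,970.00 = €119.10
Total: €441.55 + €96.47 + €137.64 + €119.10 = €794.76

€794.76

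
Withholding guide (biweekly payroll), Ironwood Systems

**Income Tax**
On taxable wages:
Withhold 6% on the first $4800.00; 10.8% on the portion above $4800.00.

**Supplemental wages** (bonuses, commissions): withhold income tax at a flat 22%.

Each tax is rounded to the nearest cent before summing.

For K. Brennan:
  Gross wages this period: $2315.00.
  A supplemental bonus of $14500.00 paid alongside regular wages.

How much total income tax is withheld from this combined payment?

Income Tax: taxable = $2315.00
  6% × $2315.00 = $138.90
Supplemental (22% flat on bonus): 22% × $14500.00 = $3190.00
Total income tax: $138.90 + $3190.00 = $3328.90

$3328.90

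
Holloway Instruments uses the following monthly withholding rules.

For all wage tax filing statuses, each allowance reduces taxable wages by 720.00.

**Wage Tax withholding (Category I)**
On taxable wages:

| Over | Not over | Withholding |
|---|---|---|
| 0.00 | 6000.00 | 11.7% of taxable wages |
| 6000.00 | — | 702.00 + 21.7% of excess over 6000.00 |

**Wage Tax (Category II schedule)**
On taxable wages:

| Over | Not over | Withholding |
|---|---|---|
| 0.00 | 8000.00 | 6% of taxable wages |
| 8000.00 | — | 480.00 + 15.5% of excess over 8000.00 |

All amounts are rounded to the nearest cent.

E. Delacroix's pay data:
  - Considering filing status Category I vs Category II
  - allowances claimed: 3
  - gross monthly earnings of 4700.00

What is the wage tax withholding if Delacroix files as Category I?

297.18

Wage Tax (Category I): taxable = 4700.00 − 3×720.00 = 2540.00
  11.7% × 2540.00 = 297.18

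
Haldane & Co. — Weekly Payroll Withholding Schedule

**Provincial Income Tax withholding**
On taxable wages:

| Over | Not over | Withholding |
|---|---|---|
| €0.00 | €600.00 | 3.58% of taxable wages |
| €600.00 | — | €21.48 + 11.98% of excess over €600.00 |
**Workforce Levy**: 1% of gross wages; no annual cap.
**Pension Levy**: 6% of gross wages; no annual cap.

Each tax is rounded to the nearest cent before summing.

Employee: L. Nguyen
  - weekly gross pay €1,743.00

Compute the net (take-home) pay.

Provincial Income Tax: taxable = €1,743.00
  €21.48 + 11.98% × (€1,743.00 − €600.00) = €21.48 + 11.98% × €1,143.00 = €158.41
Workforce Levy: 1% × €1,743.00 = €17.43
Pension Levy: 6% × €1,743.00 = €104.58
Total withheld: €158.41 + €17.43 + €104.58 = €280.42
Net pay: €1,743.00 − €280.42 = €1,462.58

€1,462.58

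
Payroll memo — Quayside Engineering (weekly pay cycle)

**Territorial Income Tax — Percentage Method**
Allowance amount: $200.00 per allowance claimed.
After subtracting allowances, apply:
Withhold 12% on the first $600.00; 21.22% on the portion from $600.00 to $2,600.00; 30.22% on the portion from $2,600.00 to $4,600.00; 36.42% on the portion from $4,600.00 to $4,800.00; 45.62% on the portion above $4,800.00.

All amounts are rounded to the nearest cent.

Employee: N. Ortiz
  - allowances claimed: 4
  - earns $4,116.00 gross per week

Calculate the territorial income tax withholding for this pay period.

$712.78

Territorial Income Tax: taxable = $4,116.00 − 4×$200.00 = $3,316.00
  $496.40 + 30.22% × ($3,316.00 − $2,600.00) = $496.40 + 30.22% × $716.00 = $712.78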